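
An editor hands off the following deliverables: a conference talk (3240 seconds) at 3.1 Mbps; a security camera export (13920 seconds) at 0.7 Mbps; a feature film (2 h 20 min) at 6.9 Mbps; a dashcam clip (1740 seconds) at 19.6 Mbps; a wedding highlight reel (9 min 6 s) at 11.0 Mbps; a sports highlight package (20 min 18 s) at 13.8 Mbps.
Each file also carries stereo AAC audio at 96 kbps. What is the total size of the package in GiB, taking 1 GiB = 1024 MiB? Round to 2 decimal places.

16.00 GiB

Audio: 96 kbps = 0.096 Mbps.
conference talk: 3.196 Mbps × 3240 s = 10355.0 Mb
security camera export: 0.796 Mbps × 13920 s = 11080.3 Mb
feature film: 6.996 Mbps × 8400 s = 58766.4 Mb
dashcam clip: 19.696 Mbps × 1740 s = 34271.0 Mb
wedding highlight reel: 11.096 Mbps × 546 s = 6058.4 Mb
sports highlight package: 13.896 Mbps × 1218 s = 16925.3 Mb
Total: 137456.5 Mb = 17182.1 MB.
= 16.00 GiB.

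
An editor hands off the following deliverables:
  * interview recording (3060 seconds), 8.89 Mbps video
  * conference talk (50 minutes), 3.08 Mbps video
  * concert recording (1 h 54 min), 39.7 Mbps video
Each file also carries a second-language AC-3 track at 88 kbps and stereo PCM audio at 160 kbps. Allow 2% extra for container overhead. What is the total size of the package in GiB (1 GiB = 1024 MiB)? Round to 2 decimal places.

Audio total: 88 + 160 = 248 kbps = 0.248 Mbps.
interview recording: 9.138 Mbps × 3060 s × 1.02 = 28521.5 Mb
conference talk: 3.328 Mbps × 3000 s × 1.02 = 10183.7 Mb
concert recording: 39.948 Mbps × 6840 s × 1.02 = 278709.2 Mb
Total: 317414.4 Mb = 39676.8 MB.
= 36.95 GiB.

36.95 GiB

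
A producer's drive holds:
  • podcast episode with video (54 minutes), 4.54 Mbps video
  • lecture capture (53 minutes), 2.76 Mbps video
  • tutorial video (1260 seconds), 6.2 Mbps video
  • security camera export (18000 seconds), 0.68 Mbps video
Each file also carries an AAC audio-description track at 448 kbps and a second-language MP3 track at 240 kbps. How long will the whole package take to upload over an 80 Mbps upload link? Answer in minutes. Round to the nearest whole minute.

13 minutes

Audio total: 448 + 240 = 688 kbps = 0.688 Mbps.
podcast episode with video: 5.228 Mbps × 3240 s = 16938.7 Mb
lecture capture: 3.448 Mbps × 3180 s = 10964.6 Mb
tutorial video: 6.888 Mbps × 1260 s = 8678.9 Mb
security camera export: 1.368 Mbps × 18000 s = 24624.0 Mb
Total: 61206.2 Mb = 7650.8 MB.
At 80 Mbps: 61206.2 / 80 = 765 s ≈ 12.8 minutes.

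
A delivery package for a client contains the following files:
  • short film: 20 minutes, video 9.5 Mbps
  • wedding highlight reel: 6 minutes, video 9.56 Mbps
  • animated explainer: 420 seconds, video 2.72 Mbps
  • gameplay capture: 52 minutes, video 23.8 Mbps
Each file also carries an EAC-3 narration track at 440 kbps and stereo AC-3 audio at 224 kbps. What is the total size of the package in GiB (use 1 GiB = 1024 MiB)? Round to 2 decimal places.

Audio total: 440 + 224 = 664 kbps = 0.664 Mbps.
short film: 10.164 Mbps × 1200 s = 12196.8 Mb
wedding highlight reel: 10.224 Mbps × 360 s = 3680.6 Mb
animated explainer: 3.384 Mbps × 420 s = 1421.3 Mb
gameplay capture: 24.464 Mbps × 3120 s = 76327.7 Mb
Total: 93626.4 Mb = 11703.3 MB.
= 10.90 GiB.

10.90 GiB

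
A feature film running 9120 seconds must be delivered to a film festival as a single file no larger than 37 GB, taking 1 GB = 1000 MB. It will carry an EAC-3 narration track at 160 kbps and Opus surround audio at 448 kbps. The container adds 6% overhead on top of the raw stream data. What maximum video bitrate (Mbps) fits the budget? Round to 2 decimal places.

30.01 Mbps

Budget: 37 GB = 296000.0 Mb.
Stream payload after overhead: 296000.0 / 1.06 = 279245.3 Mb.
Total bitrate budget: 279245.3 Mb / 9120 s = 30.619 Mbps.
Audio total: 160 + 448 = 608 kbps = 0.608 Mbps.
Video: 30.619 − 0.608 = 30.011 Mbps.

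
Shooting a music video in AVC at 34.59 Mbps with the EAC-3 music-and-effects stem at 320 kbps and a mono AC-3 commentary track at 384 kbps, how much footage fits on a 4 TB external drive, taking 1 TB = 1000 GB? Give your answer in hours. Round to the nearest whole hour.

252 hours

Audio total: 320 + 384 = 704 kbps = 0.704 Mbps.
Total bitrate: 34.59 + 0.704 = 35.294 Mbps.
Capacity: 4 TB = 32,000,000 Mb.
Recording time: 32,000,000 / 35.294 = 906,670 s ≈ 252 hours.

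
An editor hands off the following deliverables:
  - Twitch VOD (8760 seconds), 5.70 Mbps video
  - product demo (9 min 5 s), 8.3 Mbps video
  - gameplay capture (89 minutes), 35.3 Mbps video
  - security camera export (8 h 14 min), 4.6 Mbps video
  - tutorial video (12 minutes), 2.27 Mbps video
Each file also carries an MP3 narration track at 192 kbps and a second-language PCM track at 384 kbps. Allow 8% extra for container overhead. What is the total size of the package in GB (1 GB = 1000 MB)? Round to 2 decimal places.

54.93 GB

Audio total: 192 + 384 = 576 kbps = 0.576 Mbps.
Twitch VOD: 6.276 Mbps × 8760 s × 1.08 = 59376.0 Mb
product demo: 8.876 Mbps × 545 s × 1.08 = 5224.4 Mb
gameplay capture: 35.876 Mbps × 5340 s × 1.08 = 206904.1 Mb
security camera export: 5.176 Mbps × 29640 s × 1.08 = 165690.0 Mb
tutorial video: 2.846 Mbps × 720 s × 1.08 = 2213.0 Mb
Total: 439407.5 Mb = 54925.9 MB.
= 54.93 GB.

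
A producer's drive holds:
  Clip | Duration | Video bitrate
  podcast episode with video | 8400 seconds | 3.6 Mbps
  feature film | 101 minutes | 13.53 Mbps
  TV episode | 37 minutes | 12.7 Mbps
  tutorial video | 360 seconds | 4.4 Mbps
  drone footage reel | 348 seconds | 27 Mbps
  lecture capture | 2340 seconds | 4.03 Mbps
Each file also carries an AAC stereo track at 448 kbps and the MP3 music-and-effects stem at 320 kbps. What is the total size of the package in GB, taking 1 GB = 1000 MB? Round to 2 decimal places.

Audio total: 448 + 320 = 768 kbps = 0.768 Mbps.
podcast episode with video: 4.368 Mbps × 8400 s = 36691.2 Mb
feature film: 14.298 Mbps × 6060 s = 86645.9 Mb
TV episode: 13.468 Mbps × 2220 s = 29899.0 Mb
tutorial video: 5.168 Mbps × 360 s = 1860.5 Mb
drone footage reel: 27.768 Mbps × 348 s = 9663.3 Mb
lecture capture: 4.798 Mbps × 2340 s = 11227.3 Mb
Total: 175987.1 Mb = 21998.4 MB.
= 22.00 GB.

22.00 GB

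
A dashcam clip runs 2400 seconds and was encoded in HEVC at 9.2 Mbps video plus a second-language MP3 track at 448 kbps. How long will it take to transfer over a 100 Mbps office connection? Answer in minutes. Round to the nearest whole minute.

Audio: 448 kbps = 0.448 Mbps.
Total bitrate: 9.648 Mbps.
File: 9.648 Mbps × 2400 s = 23155.2 Mb.
At 100 Mbps: 23155.2 / 100 = 231.6 s ≈ 3.86 minutes.

4 minutes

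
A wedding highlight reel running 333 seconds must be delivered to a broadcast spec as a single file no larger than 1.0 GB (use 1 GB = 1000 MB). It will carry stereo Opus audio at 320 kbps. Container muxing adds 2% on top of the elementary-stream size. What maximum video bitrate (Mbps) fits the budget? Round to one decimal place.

23.2 Mbps

Budget: 1.0 GB = 8000.0 Mb.
Stream payload after overhead: 8000.0 / 1.02 = 7843.1 Mb.
Total bitrate budget: 7843.1 Mb / 333 s = 23.553 Mbps.
Audio: 320 kbps = 0.320 Mbps.
Video: 23.553 − 0.320 = 23.233 Mbps.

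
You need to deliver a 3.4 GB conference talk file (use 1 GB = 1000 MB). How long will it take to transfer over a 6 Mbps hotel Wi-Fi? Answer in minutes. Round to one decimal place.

File: 3.4 GB = 27200.0 Mb.
At 6 Mbps: 27200.0 / 6 = 4533.3 s ≈ 75.6 minutes.

75.6 minutes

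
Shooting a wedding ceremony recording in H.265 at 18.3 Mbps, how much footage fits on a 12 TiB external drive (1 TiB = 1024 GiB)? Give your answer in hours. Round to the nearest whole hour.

1602 hours

Capacity: 12 TiB = 105,553,116 Mb.
Recording time: 105,553,116 / 18.300 = 5,767,930 s ≈ 1,602 hours.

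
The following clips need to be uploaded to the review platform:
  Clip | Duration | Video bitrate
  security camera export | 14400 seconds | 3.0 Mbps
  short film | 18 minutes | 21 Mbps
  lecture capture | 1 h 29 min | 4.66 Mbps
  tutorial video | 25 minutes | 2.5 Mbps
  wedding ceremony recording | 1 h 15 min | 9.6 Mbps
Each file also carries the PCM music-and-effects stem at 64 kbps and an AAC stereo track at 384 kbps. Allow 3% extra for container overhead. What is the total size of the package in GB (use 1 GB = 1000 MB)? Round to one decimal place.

Audio total: 64 + 384 = 448 kbps = 0.448 Mbps.
security camera export: 3.448 Mbps × 14400 s × 1.03 = 51140.7 Mb
short film: 21.448 Mbps × 1080 s × 1.03 = 23858.8 Mb
lecture capture: 5.108 Mbps × 5340 s × 1.03 = 28095.0 Mb
tutorial video: 2.948 Mbps × 1500 s × 1.03 = 4554.7 Mb
wedding ceremony recording: 10.048 Mbps × 4500 s × 1.03 = 46572.5 Mb
Total: 154221.7 Mb = 19277.7 MB.
= 19.28 GB.

19.3 GB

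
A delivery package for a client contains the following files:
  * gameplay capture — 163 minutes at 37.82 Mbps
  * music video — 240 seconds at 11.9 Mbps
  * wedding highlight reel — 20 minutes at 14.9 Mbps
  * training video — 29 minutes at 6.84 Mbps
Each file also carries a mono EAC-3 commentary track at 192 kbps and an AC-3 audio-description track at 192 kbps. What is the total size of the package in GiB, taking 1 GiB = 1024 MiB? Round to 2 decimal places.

47.44 GiB

Audio total: 192 + 192 = 384 kbps = 0.384 Mbps.
gameplay capture: 38.204 Mbps × 9780 s = 373635.1 Mb
music video: 12.284 Mbps × 240 s = 2948.2 Mb
wedding highlight reel: 15.284 Mbps × 1200 s = 18340.8 Mb
training video: 7.224 Mbps × 1740 s = 12569.8 Mb
Total: 407493.8 Mb = 50936.7 MB.
= 47.44 GiB.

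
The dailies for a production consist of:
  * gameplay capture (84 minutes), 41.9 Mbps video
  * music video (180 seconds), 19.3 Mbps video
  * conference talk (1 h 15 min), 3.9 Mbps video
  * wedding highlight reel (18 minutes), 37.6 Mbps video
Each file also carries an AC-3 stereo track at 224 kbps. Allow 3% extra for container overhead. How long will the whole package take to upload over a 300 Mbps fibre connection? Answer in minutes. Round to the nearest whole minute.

Audio: 224 kbps = 0.224 Mbps.
gameplay capture: 42.124 Mbps × 5040 s × 1.03 = 218674.1 Mb
music video: 19.524 Mbps × 180 s × 1.03 = 3619.7 Mb
conference talk: 4.124 Mbps × 4500 s × 1.03 = 19114.7 Mb
wedding highlight reel: 37.824 Mbps × 1080 s × 1.03 = 42075.4 Mb
Total: 283484.0 Mb = 35435.5 MB.
At 300 Mbps: 283484.0 / 300 = 945 s ≈ 15.7 minutes.

16 minutes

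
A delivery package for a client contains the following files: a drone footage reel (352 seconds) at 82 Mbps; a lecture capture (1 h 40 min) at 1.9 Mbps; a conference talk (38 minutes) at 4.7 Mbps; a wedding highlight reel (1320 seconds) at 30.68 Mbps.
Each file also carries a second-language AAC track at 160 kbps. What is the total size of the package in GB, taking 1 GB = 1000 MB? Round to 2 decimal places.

11.63 GB

Audio: 160 kbps = 0.160 Mbps.
drone footage reel: 82.160 Mbps × 352 s = 28920.3 Mb
lecture capture: 2.060 Mbps × 6000 s = 12360.0 Mb
conference talk: 4.860 Mbps × 2280 s = 11080.8 Mb
wedding highlight reel: 30.840 Mbps × 1320 s = 40708.8 Mb
Total: 93069.9 Mb = 11633.7 MB.
= 11.63 GB.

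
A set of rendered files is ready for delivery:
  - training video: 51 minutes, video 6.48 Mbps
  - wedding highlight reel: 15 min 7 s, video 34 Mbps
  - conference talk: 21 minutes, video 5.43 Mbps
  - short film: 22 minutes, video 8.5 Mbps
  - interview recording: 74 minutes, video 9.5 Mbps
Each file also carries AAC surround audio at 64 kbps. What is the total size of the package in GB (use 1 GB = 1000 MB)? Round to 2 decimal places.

Audio: 64 kbps = 0.064 Mbps.
training video: 6.544 Mbps × 3060 s = 20024.6 Mb
wedding highlight reel: 34.064 Mbps × 907 s = 30896.0 Mb
conference talk: 5.494 Mbps × 1260 s = 6922.4 Mb
short film: 8.564 Mbps × 1320 s = 11304.5 Mb
interview recording: 9.564 Mbps × 4440 s = 42464.2 Mb
Total: 111611.8 Mb = 13951.5 MB.
= 13.95 GB.

13.95 GB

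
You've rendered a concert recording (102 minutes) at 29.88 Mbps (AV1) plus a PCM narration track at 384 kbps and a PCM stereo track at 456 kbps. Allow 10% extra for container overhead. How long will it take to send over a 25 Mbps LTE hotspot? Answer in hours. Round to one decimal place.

102 min = 6120 s
Audio total: 384 + 456 = 840 kbps = 0.840 Mbps.
Total bitrate: 30.720 Mbps.
File: 30.720 Mbps × 6120 s = 188006.4 Mb.
With 10% container overhead: ×1.10. → 206807.0 Mb.
At 25 Mbps: 206807.0 / 25 = 8272.3 s ≈ 2.3 hours.

2.3 hours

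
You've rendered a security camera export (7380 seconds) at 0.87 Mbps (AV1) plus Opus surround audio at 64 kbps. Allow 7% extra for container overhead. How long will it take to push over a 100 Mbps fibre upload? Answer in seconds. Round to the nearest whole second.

74 seconds

Audio: 64 kbps = 0.064 Mbps.
Total bitrate: 0.934 Mbps.
File: 0.934 Mbps × 7380 s = 6892.9 Mb.
With 7% container overhead: ×1.07. → 7375.4 Mb.
At 100 Mbps: 7375.4 / 100 = 73.8 s ≈ 73.8 seconds.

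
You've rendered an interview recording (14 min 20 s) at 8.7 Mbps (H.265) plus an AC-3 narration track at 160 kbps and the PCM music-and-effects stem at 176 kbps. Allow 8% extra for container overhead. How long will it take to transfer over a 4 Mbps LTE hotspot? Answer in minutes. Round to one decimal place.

14 min 20 s = 860 s
Audio total: 160 + 176 = 336 kbps = 0.336 Mbps.
Total bitrate: 9.036 Mbps.
File: 9.036 Mbps × 860 s = 7771.0 Mb.
With 8% container overhead: ×1.08. → 8392.6 Mb.
At 4 Mbps: 8392.6 / 4 = 2098.2 s ≈ 35 minutes.

35.0 minutes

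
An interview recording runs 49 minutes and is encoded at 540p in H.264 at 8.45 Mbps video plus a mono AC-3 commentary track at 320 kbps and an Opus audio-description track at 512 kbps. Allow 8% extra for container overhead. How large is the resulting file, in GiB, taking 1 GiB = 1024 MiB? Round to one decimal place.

3.4 GiB

49 min = 2940 s
Audio total: 320 + 512 = 832 kbps = 0.832 Mbps.
Total bitrate: 8.45 + 0.832 = 9.282 Mbps.
Stream data: 9.282 Mbps × 2940 s = 27289.1 Mb.
With 8% container overhead: ×1.08.
29,472 Mb = 3,684,025,800 bytes ÷ 1,073,741,824 = 3.431 GiB.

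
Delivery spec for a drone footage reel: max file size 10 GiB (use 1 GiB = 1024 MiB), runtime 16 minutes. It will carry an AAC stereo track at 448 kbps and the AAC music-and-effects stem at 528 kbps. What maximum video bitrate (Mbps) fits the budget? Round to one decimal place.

Budget: 10 GiB = 85899.3 Mb.
16 min = 960 s
Total bitrate budget: 85899.3 Mb / 960 s = 89.478 Mbps.
Audio total: 448 + 528 = 976 kbps = 0.976 Mbps.
Video: 89.478 − 0.976 = 88.502 Mbps.

88.5 Mbps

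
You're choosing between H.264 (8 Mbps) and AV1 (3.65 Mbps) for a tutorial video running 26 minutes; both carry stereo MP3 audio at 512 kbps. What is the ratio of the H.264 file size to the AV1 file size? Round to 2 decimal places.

2.05

26 min = 1560 s
Audio: 512 kbps = 0.512 Mbps.
H.264: 8.512 Mbps × 1560 s = 13278.7 Mb = 1.660 GB.
AV1: 4.162 Mbps × 1560 s = 6492.7 Mb = 0.812 GB.
Ratio: 1.660 / 0.812 = 2.045.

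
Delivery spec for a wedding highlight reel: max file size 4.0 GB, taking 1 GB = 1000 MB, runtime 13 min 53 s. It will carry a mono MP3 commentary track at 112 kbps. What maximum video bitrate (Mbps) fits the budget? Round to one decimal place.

Budget: 4.0 GB = 32000.0 Mb.
13 min 53 s = 833 s
Total bitrate budget: 32000.0 Mb / 833 s = 38.415 Mbps.
Audio: 112 kbps = 0.112 Mbps.
Video: 38.415 − 0.112 = 38.303 Mbps.

38.3 Mbps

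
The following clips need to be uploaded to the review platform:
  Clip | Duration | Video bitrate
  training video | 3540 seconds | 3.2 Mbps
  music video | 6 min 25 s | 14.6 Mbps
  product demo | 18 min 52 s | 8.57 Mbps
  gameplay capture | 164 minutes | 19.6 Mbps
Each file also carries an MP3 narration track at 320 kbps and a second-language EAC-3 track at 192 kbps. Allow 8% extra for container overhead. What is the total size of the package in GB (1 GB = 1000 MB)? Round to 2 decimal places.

30.66 GB

Audio total: 320 + 192 = 512 kbps = 0.512 Mbps.
training video: 3.712 Mbps × 3540 s × 1.08 = 14191.7 Mb
music video: 15.112 Mbps × 385 s × 1.08 = 6283.6 Mb
product demo: 9.082 Mbps × 1132 s × 1.08 = 11103.3 Mb
gameplay capture: 20.112 Mbps × 9840 s × 1.08 = 213734.2 Mb
Total: 245312.8 Mb = 30664.1 MB.
= 30.66 GB.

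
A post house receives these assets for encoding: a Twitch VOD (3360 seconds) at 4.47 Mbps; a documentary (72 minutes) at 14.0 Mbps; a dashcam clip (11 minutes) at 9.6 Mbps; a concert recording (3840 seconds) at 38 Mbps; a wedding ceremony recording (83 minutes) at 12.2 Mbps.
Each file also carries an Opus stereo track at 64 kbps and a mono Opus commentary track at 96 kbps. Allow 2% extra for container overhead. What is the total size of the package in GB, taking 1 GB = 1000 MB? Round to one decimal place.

37.1 GB

Audio total: 64 + 96 = 160 kbps = 0.160 Mbps.
Twitch VOD: 4.630 Mbps × 3360 s × 1.02 = 15867.9 Mb
documentary: 14.160 Mbps × 4320 s × 1.02 = 62394.6 Mb
dashcam clip: 9.760 Mbps × 660 s × 1.02 = 6570.4 Mb
concert recording: 38.160 Mbps × 3840 s × 1.02 = 149465.1 Mb
wedding ceremony recording: 12.360 Mbps × 4980 s × 1.02 = 62783.9 Mb
Total: 297081.9 Mb = 37135.2 MB.
= 37.14 GB.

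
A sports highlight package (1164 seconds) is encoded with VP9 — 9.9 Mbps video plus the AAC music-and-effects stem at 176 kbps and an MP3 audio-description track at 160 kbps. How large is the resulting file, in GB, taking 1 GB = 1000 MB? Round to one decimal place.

1.5 GB

Audio total: 176 + 160 = 336 kbps = 0.336 Mbps.
Total bitrate: 9.9 + 0.336 = 10.236 Mbps.
Stream data: 10.236 Mbps × 1164 s = 11914.7 Mb.
11,915 Mb ÷ 8 = 1,489 MB → 1.489 GB.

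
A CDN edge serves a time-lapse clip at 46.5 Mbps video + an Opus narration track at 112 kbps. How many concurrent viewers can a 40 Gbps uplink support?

858

Audio: 112 kbps = 0.112 Mbps.
Per-viewer media rate: 46.612 Mbps.
40 Gbps = 40,000 Mbps; 40,000 / 46.612 = 858.15 → 858 viewers.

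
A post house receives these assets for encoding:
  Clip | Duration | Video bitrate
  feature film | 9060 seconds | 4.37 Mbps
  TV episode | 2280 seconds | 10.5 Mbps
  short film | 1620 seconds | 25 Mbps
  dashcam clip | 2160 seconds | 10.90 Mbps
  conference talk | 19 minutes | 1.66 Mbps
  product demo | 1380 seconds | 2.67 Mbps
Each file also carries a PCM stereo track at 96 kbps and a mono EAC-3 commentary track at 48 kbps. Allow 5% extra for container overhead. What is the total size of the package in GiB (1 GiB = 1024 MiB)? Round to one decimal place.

16.6 GiB

Audio total: 96 + 48 = 144 kbps = 0.144 Mbps.
feature film: 4.514 Mbps × 9060 s × 1.05 = 42941.7 Mb
TV episode: 10.644 Mbps × 2280 s × 1.05 = 25481.7 Mb
short film: 25.144 Mbps × 1620 s × 1.05 = 42769.9 Mb
dashcam clip: 11.044 Mbps × 2160 s × 1.05 = 25047.8 Mb
conference talk: 1.804 Mbps × 1140 s × 1.05 = 2159.4 Mb
product demo: 2.814 Mbps × 1380 s × 1.05 = 4077.5 Mb
Total: 142478.0 Mb = 17809.8 MB.
= 16.59 GiB.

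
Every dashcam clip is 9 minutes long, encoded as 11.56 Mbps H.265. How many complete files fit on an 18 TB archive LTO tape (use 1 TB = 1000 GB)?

9 min = 540 s
Per item: 11.560 Mbps × 540 s = 6,242 Mb = 780.3 MB.
Capacity: 18 TB = 144,000,000 Mb; 23068.05 items → 23068 complete.

23068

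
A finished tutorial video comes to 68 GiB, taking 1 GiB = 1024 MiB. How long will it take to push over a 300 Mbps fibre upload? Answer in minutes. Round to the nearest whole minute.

File: 68 GiB = 584115.6 Mb.
At 300 Mbps: 584115.6 / 300 = 1947.1 s ≈ 32.5 minutes.

32 minutes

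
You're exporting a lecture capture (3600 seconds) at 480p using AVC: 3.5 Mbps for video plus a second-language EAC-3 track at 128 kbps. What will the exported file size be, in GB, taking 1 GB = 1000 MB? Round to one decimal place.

1.6 GB

Audio: 128 kbps = 0.128 Mbps.
Total bitrate: 3.5 + 0.128 = 3.628 Mbps.
Stream data: 3.628 Mbps × 3600 s = 13060.8 Mb.
13,061 Mb ÷ 8 = 1,633 MB → 1.633 GB.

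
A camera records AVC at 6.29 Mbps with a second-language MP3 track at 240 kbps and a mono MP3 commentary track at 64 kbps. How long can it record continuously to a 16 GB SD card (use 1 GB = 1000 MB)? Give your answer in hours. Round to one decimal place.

Audio total: 240 + 64 = 304 kbps = 0.304 Mbps.
Total bitrate: 6.29 + 0.304 = 6.594 Mbps.
Capacity: 16 GB = 128,000 Mb.
Recording time: 128,000 / 6.594 = 19,412 s ≈ 5.39 hours.

5.4 hours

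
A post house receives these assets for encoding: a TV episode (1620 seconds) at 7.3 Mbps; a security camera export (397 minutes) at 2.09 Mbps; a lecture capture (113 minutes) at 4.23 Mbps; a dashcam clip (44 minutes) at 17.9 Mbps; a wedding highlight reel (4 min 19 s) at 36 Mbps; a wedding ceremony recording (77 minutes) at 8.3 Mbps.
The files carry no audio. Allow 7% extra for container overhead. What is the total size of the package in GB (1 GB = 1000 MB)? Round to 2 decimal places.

24.77 GB

TV episode: 7.300 Mbps × 1620 s × 1.07 = 12653.8 Mb
security camera export: 2.090 Mbps × 23820 s × 1.07 = 53268.7 Mb
lecture capture: 4.230 Mbps × 6780 s × 1.07 = 30687.0 Mb
dashcam clip: 17.900 Mbps × 2640 s × 1.07 = 50563.9 Mb
wedding highlight reel: 36.000 Mbps × 259 s × 1.07 = 9976.7 Mb
wedding ceremony recording: 8.300 Mbps × 4620 s × 1.07 = 41030.2 Mb
Total: 198180.3 Mb = 24772.5 MB.
= 24.77 GB.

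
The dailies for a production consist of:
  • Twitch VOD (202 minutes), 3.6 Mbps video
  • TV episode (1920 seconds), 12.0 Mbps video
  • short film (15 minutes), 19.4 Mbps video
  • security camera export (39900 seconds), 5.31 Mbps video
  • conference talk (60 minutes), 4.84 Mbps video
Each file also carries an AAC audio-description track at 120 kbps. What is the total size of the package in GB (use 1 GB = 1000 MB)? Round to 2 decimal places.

40.05 GB

Audio: 120 kbps = 0.120 Mbps.
Twitch VOD: 3.720 Mbps × 12120 s = 45086.4 Mb
TV episode: 12.120 Mbps × 1920 s = 23270.4 Mb
short film: 19.520 Mbps × 900 s = 17568.0 Mb
security camera export: 5.430 Mbps × 39900 s = 216657.0 Mb
conference talk: 4.960 Mbps × 3600 s = 17856.0 Mb
Total: 320437.8 Mb = 40054.7 MB.
= 40.05 GB.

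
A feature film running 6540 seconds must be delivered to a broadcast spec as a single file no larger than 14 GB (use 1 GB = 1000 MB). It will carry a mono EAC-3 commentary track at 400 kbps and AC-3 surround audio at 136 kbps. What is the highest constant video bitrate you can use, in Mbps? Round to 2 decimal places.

16.59 Mbps

Budget: 14 GB = 112000.0 Mb.
Total bitrate budget: 112000.0 Mb / 6540 s = 17.125 Mbps.
Audio total: 400 + 136 = 536 kbps = 0.536 Mbps.
Video: 17.125 − 0.536 = 16.589 Mbps.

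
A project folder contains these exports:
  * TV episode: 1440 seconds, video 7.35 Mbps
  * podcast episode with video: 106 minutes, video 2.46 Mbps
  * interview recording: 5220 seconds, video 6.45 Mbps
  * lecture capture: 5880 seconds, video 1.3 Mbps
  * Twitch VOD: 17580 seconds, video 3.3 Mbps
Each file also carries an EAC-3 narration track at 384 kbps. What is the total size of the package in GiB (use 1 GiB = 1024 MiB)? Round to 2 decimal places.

Audio: 384 kbps = 0.384 Mbps.
TV episode: 7.734 Mbps × 1440 s = 11137.0 Mb
podcast episode with video: 2.844 Mbps × 6360 s = 18087.8 Mb
interview recording: 6.834 Mbps × 5220 s = 35673.5 Mb
lecture capture: 1.684 Mbps × 5880 s = 9901.9 Mb
Twitch VOD: 3.684 Mbps × 17580 s = 64764.7 Mb
Total: 139564.9 Mb = 17445.6 MB.
= 16.25 GiB.

16.25 GiB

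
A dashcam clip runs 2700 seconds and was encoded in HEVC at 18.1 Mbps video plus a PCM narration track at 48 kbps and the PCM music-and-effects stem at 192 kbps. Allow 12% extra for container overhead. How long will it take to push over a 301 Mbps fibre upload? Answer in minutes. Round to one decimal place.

3.1 minutes

Audio total: 48 + 192 = 240 kbps = 0.240 Mbps.
Total bitrate: 18.340 Mbps.
File: 18.340 Mbps × 2700 s = 49518.0 Mb.
With 12% container overhead: ×1.12. → 55460.2 Mb.
At 301 Mbps: 55460.2 / 301 = 184.3 s ≈ 3.07 minutes.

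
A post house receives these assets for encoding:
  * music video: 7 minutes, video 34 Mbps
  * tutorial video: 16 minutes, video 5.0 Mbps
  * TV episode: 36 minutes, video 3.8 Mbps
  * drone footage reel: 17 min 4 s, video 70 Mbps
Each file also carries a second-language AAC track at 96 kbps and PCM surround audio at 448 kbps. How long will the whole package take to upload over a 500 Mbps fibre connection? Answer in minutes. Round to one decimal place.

Audio total: 96 + 448 = 544 kbps = 0.544 Mbps.
music video: 34.544 Mbps × 420 s = 14508.5 Mb
tutorial video: 5.544 Mbps × 960 s = 5322.2 Mb
TV episode: 4.344 Mbps × 2160 s = 9383.0 Mb
drone footage reel: 70.544 Mbps × 1024 s = 72237.1 Mb
Total: 101450.8 Mb = 12681.4 MB.
At 500 Mbps: 101450.8 / 500 = 203 s ≈ 3.38 minutes.

3.4 minutes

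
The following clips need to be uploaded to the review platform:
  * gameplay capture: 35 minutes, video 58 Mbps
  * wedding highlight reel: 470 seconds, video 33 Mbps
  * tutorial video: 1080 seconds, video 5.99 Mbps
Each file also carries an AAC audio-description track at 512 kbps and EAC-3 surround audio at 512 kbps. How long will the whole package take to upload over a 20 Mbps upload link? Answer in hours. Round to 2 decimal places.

Audio total: 512 + 512 = 1024 kbps = 1.024 Mbps.
gameplay capture: 59.024 Mbps × 2100 s = 123950.4 Mb
wedding highlight reel: 34.024 Mbps × 470 s = 15991.3 Mb
tutorial video: 7.014 Mbps × 1080 s = 7575.1 Mb
Total: 147516.8 Mb = 18439.6 MB.
At 20 Mbps: 147516.8 / 20 = 7376 s ≈ 2.05 hours.

2.05 hours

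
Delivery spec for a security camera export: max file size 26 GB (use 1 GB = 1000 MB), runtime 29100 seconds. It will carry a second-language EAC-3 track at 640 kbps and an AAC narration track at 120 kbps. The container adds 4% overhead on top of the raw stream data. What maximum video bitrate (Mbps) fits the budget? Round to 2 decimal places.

6.11 Mbps

Budget: 26 GB = 208000.0 Mb.
Stream payload after overhead: 208000.0 / 1.04 = 200000.0 Mb.
Total bitrate budget: 200000.0 Mb / 29100 s = 6.873 Mbps.
Audio total: 640 + 120 = 760 kbps = 0.760 Mbps.
Video: 6.873 − 0.760 = 6.113 Mbps.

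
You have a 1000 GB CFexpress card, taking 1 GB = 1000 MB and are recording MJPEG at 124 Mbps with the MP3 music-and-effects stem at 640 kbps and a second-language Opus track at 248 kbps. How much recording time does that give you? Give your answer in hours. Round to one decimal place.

Audio total: 640 + 248 = 888 kbps = 0.888 Mbps.
Total bitrate: 124 + 0.888 = 124.888 Mbps.
Capacity: 1000 GB = 8,000,000 Mb.
Recording time: 8,000,000 / 124.888 = 64,057 s ≈ 17.8 hours.

17.8 hours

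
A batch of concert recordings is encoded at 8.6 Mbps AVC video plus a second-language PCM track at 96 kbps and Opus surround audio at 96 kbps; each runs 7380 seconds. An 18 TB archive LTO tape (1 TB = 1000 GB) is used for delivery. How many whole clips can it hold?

Audio total: 96 + 96 = 192 kbps = 0.192 Mbps.
Total bitrate: 8.792 Mbps.
Per item: 8.792 Mbps × 7380 s = 64,885 Mb = 8,111 MB.
Capacity: 18 TB = 144,000,000 Mb; 2219.31 items → 2219 complete.

2219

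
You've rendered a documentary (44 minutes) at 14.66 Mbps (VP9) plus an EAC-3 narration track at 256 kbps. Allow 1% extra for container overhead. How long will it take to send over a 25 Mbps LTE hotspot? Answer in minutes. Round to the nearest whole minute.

44 min = 2640 s
Audio: 256 kbps = 0.256 Mbps.
Total bitrate: 14.916 Mbps.
File: 14.916 Mbps × 2640 s = 39378.2 Mb.
With 1% container overhead: ×1.01. → 39772.0 Mb.
At 25 Mbps: 39772.0 / 25 = 1590.9 s ≈ 26.5 minutes.

27 minutes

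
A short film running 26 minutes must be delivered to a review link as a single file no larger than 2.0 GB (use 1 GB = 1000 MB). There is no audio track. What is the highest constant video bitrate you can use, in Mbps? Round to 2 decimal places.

Budget: 2.0 GB = 16000.0 Mb.
26 min = 1560 s
Total bitrate budget: 16000.0 Mb / 1560 s = 10.256 Mbps.

10.26 Mbps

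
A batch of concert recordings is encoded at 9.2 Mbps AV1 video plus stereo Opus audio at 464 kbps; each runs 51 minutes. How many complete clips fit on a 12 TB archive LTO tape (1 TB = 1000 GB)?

3246

51 min = 3060 s
Audio: 464 kbps = 0.464 Mbps.
Total bitrate: 9.664 Mbps.
Per item: 9.664 Mbps × 3060 s = 29,572 Mb = 3,696 MB.
Capacity: 12 TB = 96,000,000 Mb; 3246.33 items → 3246 complete.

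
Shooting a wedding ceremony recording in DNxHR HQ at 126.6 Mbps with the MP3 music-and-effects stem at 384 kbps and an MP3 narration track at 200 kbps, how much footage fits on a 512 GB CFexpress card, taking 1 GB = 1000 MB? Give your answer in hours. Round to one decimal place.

Audio total: 384 + 200 = 584 kbps = 0.584 Mbps.
Total bitrate: 126.6 + 0.584 = 127.184 Mbps.
Capacity: 512 GB = 4,096,000 Mb.
Recording time: 4,096,000 / 127.184 = 32,205 s ≈ 8.95 hours.

8.9 hours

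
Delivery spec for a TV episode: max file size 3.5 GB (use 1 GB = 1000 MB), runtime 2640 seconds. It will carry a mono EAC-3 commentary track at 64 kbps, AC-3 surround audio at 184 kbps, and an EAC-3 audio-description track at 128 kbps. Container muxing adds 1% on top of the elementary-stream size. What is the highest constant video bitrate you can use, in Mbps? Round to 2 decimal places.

10.13 Mbps

Budget: 3.5 GB = 28000.0 Mb.
Stream payload after overhead: 28000.0 / 1.01 = 27722.8 Mb.
Total bitrate budget: 27722.8 Mb / 2640 s = 10.501 Mbps.
Audio total: 64 + 184 + 128 = 376 kbps = 0.376 Mbps.
Video: 10.501 − 0.376 = 10.125 Mbps.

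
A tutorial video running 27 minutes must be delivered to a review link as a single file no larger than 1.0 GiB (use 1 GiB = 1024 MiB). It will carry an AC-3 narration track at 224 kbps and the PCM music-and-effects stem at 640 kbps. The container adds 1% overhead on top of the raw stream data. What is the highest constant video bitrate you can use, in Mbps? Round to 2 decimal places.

4.39 Mbps

Budget: 1.0 GiB = 8589.9 Mb.
Stream payload after overhead: 8589.9 / 1.01 = 8504.9 Mb.
27 min = 1620 s
Total bitrate budget: 8504.9 Mb / 1620 s = 5.250 Mbps.
Audio total: 224 + 640 = 864 kbps = 0.864 Mbps.
Video: 5.250 − 0.864 = 4.386 Mbps.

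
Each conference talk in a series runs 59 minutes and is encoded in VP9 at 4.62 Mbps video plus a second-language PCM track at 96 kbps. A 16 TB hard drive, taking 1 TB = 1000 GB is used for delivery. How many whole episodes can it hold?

7667

59 min = 3540 s
Audio: 96 kbps = 0.096 Mbps.
Total bitrate: 4.716 Mbps.
Per item: 4.716 Mbps × 3540 s = 16,695 Mb = 2,087 MB.
Capacity: 16 TB = 128,000,000 Mb; 7667.13 items → 7667 complete.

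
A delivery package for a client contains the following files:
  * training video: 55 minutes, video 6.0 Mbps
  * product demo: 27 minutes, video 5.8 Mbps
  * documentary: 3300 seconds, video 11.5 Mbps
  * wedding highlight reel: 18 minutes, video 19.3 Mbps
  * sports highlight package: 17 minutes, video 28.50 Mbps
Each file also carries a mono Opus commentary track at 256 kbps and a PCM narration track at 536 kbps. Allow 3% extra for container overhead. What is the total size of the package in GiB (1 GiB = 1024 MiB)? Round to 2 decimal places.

15.02 GiB

Audio total: 256 + 536 = 792 kbps = 0.792 Mbps.
training video: 6.792 Mbps × 3300 s × 1.03 = 23086.0 Mb
product demo: 6.592 Mbps × 1620 s × 1.03 = 10999.4 Mb
documentary: 12.292 Mbps × 3300 s × 1.03 = 41780.5 Mb
wedding highlight reel: 20.092 Mbps × 1080 s × 1.03 = 22350.3 Mb
sports highlight package: 29.292 Mbps × 1020 s × 1.03 = 30774.2 Mb
Total: 128990.4 Mb = 16123.8 MB.
= 15.02 GiB.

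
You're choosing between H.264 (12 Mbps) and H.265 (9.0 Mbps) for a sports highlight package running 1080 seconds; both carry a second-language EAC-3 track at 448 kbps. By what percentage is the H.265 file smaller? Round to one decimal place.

Audio: 448 kbps = 0.448 Mbps.
H.264: 12.448 Mbps × 1080 s = 13443.8 Mb = 1.680 GB.
H.265: 9.448 Mbps × 1080 s = 10203.8 Mb = 1.275 GB.
Reduction: (1 − 1.275/1.680) × 100 = 24.10%.

24.1%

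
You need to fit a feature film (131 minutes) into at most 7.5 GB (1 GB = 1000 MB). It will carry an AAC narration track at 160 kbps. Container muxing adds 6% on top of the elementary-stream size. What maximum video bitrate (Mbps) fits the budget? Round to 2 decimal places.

7.04 Mbps

Budget: 7.5 GB = 60000.0 Mb.
Stream payload after overhead: 60000.0 / 1.06 = 56603.8 Mb.
131 min = 7860 s
Total bitrate budget: 56603.8 Mb / 7860 s = 7.201 Mbps.
Audio: 160 kbps = 0.160 Mbps.
Video: 7.201 − 0.160 = 7.041 Mbps.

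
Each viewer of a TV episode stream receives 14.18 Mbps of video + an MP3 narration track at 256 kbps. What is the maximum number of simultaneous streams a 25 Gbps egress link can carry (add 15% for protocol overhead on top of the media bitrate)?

1505

Audio: 256 kbps = 0.256 Mbps.
Per-viewer media rate: 14.436 Mbps.
On the wire with 15% overhead: 16.601 Mbps.
25 Gbps = 25,000 Mbps; 25,000 / 16.601 = 1505.90 → 1505 viewers.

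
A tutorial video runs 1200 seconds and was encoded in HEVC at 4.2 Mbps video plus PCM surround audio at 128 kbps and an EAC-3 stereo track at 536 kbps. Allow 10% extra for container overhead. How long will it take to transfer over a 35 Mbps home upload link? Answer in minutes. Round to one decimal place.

3.1 minutes

Audio total: 128 + 536 = 664 kbps = 0.664 Mbps.
Total bitrate: 4.864 Mbps.
File: 4.864 Mbps × 1200 s = 5836.8 Mb.
With 10% container overhead: ×1.10. → 6420.5 Mb.
At 35 Mbps: 6420.5 / 35 = 183.4 s ≈ 3.06 minutes.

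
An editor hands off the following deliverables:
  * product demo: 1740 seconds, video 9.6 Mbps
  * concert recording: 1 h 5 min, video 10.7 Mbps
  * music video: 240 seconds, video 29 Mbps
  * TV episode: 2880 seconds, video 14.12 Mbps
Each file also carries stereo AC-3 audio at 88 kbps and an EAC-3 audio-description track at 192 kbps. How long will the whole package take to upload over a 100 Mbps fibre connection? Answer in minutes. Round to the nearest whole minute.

Audio total: 88 + 192 = 280 kbps = 0.280 Mbps.
product demo: 9.880 Mbps × 1740 s = 17191.2 Mb
concert recording: 10.980 Mbps × 3900 s = 42822.0 Mb
music video: 29.280 Mbps × 240 s = 7027.2 Mb
TV episode: 14.400 Mbps × 2880 s = 41472.0 Mb
Total: 108512.4 Mb = 13564.0 MB.
At 100 Mbps: 108512.4 / 100 = 1085 s ≈ 18.1 minutes.

18 minutes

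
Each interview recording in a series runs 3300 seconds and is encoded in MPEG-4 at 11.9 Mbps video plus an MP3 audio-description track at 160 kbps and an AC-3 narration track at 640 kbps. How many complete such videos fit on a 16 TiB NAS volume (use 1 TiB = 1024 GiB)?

3358

Audio total: 160 + 640 = 800 kbps = 0.800 Mbps.
Total bitrate: 12.700 Mbps.
Per item: 12.700 Mbps × 3300 s = 41,910 Mb = 5,239 MB.
Capacity: 16 TiB = 140,737,488 Mb; 3358.09 items → 3358 complete.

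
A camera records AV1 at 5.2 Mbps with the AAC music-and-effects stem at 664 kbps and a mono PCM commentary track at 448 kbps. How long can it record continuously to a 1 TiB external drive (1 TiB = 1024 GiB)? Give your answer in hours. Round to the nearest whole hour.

387 hours

Audio total: 664 + 448 = 1112 kbps = 1.112 Mbps.
Total bitrate: 5.2 + 1.112 = 6.312 Mbps.
Capacity: 1 TiB = 8,796,093 Mb.
Recording time: 8,796,093 / 6.312 = 1,393,551 s ≈ 387 hours.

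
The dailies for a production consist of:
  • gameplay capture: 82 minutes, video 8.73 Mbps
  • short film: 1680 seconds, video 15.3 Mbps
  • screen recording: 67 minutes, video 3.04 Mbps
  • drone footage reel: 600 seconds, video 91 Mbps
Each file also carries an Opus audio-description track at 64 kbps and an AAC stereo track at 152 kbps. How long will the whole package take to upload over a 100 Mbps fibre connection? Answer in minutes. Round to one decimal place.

23.0 minutes

Audio total: 64 + 152 = 216 kbps = 0.216 Mbps.
gameplay capture: 8.946 Mbps × 4920 s = 44014.3 Mb
short film: 15.516 Mbps × 1680 s = 26066.9 Mb
screen recording: 3.256 Mbps × 4020 s = 13089.1 Mb
drone footage reel: 91.216 Mbps × 600 s = 54729.6 Mb
Total: 137899.9 Mb = 17237.5 MB.
At 100 Mbps: 137899.9 / 100 = 1379 s ≈ 23 minutes.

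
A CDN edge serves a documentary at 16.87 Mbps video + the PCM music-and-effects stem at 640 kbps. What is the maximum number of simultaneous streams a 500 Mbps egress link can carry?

28

Audio: 640 kbps = 0.640 Mbps.
Per-viewer media rate: 17.510 Mbps.
500 Mbps = 500.0 Mbps; 500.0 / 17.510 = 28.56 → 28 viewers.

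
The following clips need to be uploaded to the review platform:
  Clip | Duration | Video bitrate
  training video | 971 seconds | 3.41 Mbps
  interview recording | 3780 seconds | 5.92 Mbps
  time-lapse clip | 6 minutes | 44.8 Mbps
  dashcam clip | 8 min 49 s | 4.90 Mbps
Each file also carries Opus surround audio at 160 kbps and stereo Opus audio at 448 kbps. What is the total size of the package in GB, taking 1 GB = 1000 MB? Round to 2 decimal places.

5.98 GB

Audio total: 160 + 448 = 608 kbps = 0.608 Mbps.
training video: 4.018 Mbps × 971 s = 3901.5 Mb
interview recording: 6.528 Mbps × 3780 s = 24675.8 Mb
time-lapse clip: 45.408 Mbps × 360 s = 16346.9 Mb
dashcam clip: 5.508 Mbps × 529 s = 2913.7 Mb
Total: 47837.9 Mb = 5979.7 MB.
= 5.980 GB.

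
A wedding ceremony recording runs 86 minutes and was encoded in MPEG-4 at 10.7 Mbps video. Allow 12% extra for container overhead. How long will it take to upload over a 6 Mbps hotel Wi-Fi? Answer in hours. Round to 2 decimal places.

2.86 hours

86 min = 5160 s
File: 10.700 Mbps × 5160 s = 55212.0 Mb.
With 12% container overhead: ×1.12. → 61837.4 Mb.
At 6 Mbps: 61837.4 / 6 = 10306.2 s ≈ 2.86 hours.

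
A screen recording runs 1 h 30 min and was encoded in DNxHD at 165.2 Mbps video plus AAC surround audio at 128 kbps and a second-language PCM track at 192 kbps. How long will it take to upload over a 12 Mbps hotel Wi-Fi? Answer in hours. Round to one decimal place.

1 h 30 min = 90 min = 5400 s
Audio total: 128 + 192 = 320 kbps = 0.320 Mbps.
Total bitrate: 165.520 Mbps.
File: 165.520 Mbps × 5400 s = 893808.0 Mb.
At 12 Mbps: 893808.0 / 12 = 74484.0 s ≈ 20.7 hours.

20.7 hours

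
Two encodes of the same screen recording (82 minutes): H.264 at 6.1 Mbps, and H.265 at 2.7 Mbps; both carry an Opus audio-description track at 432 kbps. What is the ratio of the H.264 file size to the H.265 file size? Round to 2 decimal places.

82 min = 4920 s
Audio: 432 kbps = 0.432 Mbps.
H.264: 6.532 Mbps × 4920 s = 32137.4 Mb = 4.017 GB.
H.265: 3.132 Mbps × 4920 s = 15409.4 Mb = 1.926 GB.
Ratio: 4.017 / 1.926 = 2.086.

2.09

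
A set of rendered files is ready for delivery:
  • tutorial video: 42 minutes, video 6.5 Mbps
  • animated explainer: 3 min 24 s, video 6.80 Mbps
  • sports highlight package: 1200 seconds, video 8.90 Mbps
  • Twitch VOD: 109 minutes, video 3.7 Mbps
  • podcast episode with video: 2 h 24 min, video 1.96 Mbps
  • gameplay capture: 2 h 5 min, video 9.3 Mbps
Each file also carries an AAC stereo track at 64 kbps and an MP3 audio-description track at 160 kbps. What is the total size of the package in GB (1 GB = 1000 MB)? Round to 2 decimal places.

Audio total: 64 + 160 = 224 kbps = 0.224 Mbps.
tutorial video: 6.724 Mbps × 2520 s = 16944.5 Mb
animated explainer: 7.024 Mbps × 204 s = 1432.9 Mb
sports highlight package: 9.124 Mbps × 1200 s = 10948.8 Mb
Twitch VOD: 3.924 Mbps × 6540 s = 25663.0 Mb
podcast episode with video: 2.184 Mbps × 8640 s = 18869.8 Mb
gameplay capture: 9.524 Mbps × 7500 s = 71430.0 Mb
Total: 145288.9 Mb = 18161.1 MB.
= 18.16 GB.

18.16 GB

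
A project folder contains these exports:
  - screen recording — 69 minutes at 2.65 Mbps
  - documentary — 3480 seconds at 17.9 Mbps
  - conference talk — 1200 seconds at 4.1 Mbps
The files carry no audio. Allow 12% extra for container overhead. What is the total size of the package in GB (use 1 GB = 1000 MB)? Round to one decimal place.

10.9 GB

screen recording: 2.650 Mbps × 4140 s × 1.12 = 12287.5 Mb
documentary: 17.900 Mbps × 3480 s × 1.12 = 69767.0 Mb
conference talk: 4.100 Mbps × 1200 s × 1.12 = 5510.4 Mb
Total: 87565.0 Mb = 10945.6 MB.
= 10.95 GB.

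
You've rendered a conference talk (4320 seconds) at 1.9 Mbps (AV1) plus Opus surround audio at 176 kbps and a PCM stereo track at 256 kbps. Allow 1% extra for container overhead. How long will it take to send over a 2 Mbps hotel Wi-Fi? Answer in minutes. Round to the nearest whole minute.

85 minutes

Audio total: 176 + 256 = 432 kbps = 0.432 Mbps.
Total bitrate: 2.332 Mbps.
File: 2.332 Mbps × 4320 s = 10074.2 Mb.
With 1% container overhead: ×1.01. → 10175.0 Mb.
At 2 Mbps: 10175.0 / 2 = 5087.5 s ≈ 84.8 minutes.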